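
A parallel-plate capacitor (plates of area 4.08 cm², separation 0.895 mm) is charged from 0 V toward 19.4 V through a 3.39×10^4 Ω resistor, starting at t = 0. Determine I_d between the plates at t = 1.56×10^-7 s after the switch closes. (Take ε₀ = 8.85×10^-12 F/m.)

1.83×10^-4 A

With C = ε₀A/d = (8.85×10^-12)(4.08×10^-4)/(8.95×10^-4) = 4.034×10^-12 F, the time constant is τ = RC = 1.368×10^-7 s, so t/τ = 1.140 and e^(−t/τ) = 0.3198.
I_d = I_cond = (V₀/R) e^(−t/τ) = (5.723×10^-4)(0.3198) = 1.83×10^-4 A.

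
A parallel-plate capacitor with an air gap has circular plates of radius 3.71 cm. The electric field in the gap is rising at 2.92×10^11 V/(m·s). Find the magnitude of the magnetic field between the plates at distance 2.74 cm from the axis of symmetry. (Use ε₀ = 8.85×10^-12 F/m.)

4.45×10^-8 T

Total displacement current: I_d = ε₀(πR²)(dE/dt) = (8.85×10^-12)(4.324×10^-3)(2.92×10^11) = 0.01117 A.
For r < R the Ampère–Maxwell law gives B(2πr) = μ₀ I_d (r²/R²), so B = μ₀ I_d r/(2πR²) = (4π×10^-7)(0.01117)(0.0274)/(2π·0.0371²) = 4.45×10^-8 T.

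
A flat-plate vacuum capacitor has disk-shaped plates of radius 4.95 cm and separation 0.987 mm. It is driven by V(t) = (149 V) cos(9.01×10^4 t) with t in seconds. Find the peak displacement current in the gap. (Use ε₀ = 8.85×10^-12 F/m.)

C = ε₀A/d = (8.85×10^-12)(7.698×10^-3)/(9.87×10^-4) = 6.902×10^-11 F; ω = 9.01×10^4 rad/s.
I_d = C dV/dt, so |I_d|_max = C V₀ ω = (6.902×10^-11)(149)(9.01×10^4) = 9.27×10^-4 A.

9.27×10^-4 A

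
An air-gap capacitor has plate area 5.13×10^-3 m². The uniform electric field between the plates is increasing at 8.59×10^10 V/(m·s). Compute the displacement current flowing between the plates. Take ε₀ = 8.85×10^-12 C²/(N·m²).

The displacement current is ε₀ times dΦ_E/dt = ε₀ A dE/dt = (8.85×10^-12)(5.13×10^-3)(8.59×10^10) = 3.90×10^-3 A.

3.90×10^-3 A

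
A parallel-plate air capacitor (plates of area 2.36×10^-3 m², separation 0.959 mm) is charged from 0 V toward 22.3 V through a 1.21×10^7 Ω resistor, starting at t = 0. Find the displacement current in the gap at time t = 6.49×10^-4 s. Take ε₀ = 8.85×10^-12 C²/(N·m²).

C = ε₀A/d = (8.85×10^-12)(2.36×10^-3)/(9.59×10^-4) = 2.178×10^-11 F, so τ = RC = 2.635×10^-4 s.
The conduction current is I(t) = (V₀/R) e^(−t/τ), and the displacement current between the plates equals it.
t/τ = 2.463; I_d = (22.3/1.21×10^7) · e^(−2.463) = (1.843×10^-6)(0.08518) = 1.57×10^-7 A.

1.57×10^-7 A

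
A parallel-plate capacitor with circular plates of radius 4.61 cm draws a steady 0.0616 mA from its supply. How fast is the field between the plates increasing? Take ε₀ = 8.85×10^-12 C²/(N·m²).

Charge continuity gives I_d = I = 6.16×10^-5 A between the plates.
Inverting I_d = ε₀ A dE/dt gives dE/dt = 6.16×10^-5 / (8.85×10^-12 · 6.677×10^-3) = 1.04×10^9 V/(m·s).

1.04×10^9 V/(m·s)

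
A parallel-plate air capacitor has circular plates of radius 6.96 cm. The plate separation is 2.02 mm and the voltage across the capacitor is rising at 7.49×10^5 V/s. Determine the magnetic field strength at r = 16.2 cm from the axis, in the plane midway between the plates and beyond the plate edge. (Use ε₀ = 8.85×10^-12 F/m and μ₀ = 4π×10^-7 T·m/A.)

dE/dt = (dV/dt)/d = 3.708×10^8 V/(m·s); I_d = ε₀(πR²)(dE/dt) = (8.85×10^-12)(0.01522)(3.708×10^8) = 4.995×10^-5 A.
With r > R the enclosed displacement current is the full I_d; B = μ₀ I_d / (2πr) = 6.17×10^-11 T.

6.17×10^-11 T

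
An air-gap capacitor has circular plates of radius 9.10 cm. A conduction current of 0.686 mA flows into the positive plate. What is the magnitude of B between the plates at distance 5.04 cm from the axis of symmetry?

Between the plates the displacement current equals the wire current: I_d = 0.686 mA = 6.86×10^-4 A.
∮B·dl = μ₀ I_d,enc with I_d,enc = I_d r²/R² = 2.104×10^-4 A; so B = μ₀ I_d,enc/(2πr) = 8.35×10^-10 T.

8.35×10^-10 T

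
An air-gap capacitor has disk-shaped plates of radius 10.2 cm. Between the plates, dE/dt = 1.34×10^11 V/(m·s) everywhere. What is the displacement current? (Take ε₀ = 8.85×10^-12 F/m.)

0.0388 A

The displacement current is ε₀ times dΦ_E/dt = ε₀ A dE/dt = (8.85×10^-12)(0.03269)(1.34×10^11) = 0.0388 A.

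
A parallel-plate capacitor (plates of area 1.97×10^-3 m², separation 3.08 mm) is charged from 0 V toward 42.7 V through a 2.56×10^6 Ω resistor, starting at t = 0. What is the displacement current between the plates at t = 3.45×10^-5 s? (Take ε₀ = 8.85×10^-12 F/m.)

1.54×10^-6 A

With C = ε₀A/d = (8.85×10^-12)(1.97×10^-3)/(3.08×10^-3) = 5.661×10^-12 F, the time constant is τ = RC = 1.449×10^-5 s, so t/τ = 2.381 and e^(−t/τ) = 0.09246.
I_d = I_cond = (V₀/R) e^(−t/τ) = (1.668×10^-5)(0.09246) = 1.54×10^-6 A.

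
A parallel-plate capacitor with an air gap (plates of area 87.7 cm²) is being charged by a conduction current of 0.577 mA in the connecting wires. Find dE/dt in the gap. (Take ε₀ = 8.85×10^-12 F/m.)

7.43×10^9 V/(m·s)

By continuity, I_d in the gap equals the 0.577 mA flowing in the wire.
Since I_d = ε₀ A dE/dt, dE/dt = I_d/(ε₀A) = (5.77×10^-4)/((8.85×10^-12)(8.77×10^-3)) = 7.43×10^9 V/(m·s).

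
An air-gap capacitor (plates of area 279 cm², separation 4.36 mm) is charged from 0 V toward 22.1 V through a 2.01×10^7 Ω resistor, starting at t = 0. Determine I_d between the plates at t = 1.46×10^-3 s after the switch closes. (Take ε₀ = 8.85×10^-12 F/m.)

3.05×10^-7 A

C = ε₀A/d = (8.85×10^-12)(0.0279)/(4.36×10^-3) = 5.663×10^-11 F, so τ = RC = 1.138×10^-3 s.
The conduction current is I(t) = (V₀/R) e^(−t/τ), and the displacement current between the plates equals it.
t/τ = 1.283; I_d = (22.1/2.01×10^7) · e^(−1.283) = (1.100×10^-6)(0.2772) = 3.05×10^-7 A.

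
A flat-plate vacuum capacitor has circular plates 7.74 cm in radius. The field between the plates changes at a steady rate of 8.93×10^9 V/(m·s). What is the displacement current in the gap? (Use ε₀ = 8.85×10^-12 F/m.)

I_d = ε₀ A (dE/dt) = (8.85×10^-12)(0.01882 m²)(8.93×10^9) = 1.49×10^-3 A.

1.49×10^-3 A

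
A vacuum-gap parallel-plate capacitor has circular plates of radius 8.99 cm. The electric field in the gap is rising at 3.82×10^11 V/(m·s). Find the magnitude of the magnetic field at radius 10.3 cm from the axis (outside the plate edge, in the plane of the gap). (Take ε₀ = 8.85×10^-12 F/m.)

I_d = ε₀ dΦ_E/dt = ε₀ πR² (dE/dt) = (8.85×10^-12)(0.02539)(3.82×10^11) = 0.08584 A through the full plate area.
Outside the plates the loop encloses all of I_d, so B·2πr = μ₀ I_d and B = 1.67×10^-7 T.

1.67×10^-7 T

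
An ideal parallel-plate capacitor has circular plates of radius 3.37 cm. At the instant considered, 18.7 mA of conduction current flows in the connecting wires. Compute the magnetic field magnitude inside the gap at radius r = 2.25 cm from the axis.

By continuity the displacement current in the gap matches the conduction current: I_d = 0.0187 A.
An Ampèrian loop of radius r encloses a fraction (r/R)² of I_d. Then B·2πr = μ₀ I_d (r/R)², giving B = μ₀ I_d r/(2πR²) = 7.41×10^-8 T.

7.41×10^-8 T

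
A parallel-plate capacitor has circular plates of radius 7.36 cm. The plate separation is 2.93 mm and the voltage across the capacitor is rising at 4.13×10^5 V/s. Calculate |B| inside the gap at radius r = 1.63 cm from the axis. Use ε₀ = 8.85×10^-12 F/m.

dE/dt = (dV/dt)/d = 1.410×10^8 V/(m·s); I_d = ε₀(πR²)(dE/dt) = (8.85×10^-12)(0.01702)(1.410×10^8) = 2.124×10^-5 A.
∮B·dl = μ₀ I_d,enc with I_d,enc = I_d r²/R² = 1.042×10^-6 A; so B = μ₀ I_d,enc/(2πr) = 1.28×10^-11 T.

1.28×10^-11 T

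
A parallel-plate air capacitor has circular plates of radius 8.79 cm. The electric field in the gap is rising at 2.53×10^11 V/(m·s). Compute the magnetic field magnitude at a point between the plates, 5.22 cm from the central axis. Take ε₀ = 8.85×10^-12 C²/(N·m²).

7.34×10^-8 T

Through the whole plate area (πR² = 0.02427 m²), I_d = ε₀ πR² dE/dt = 0.05434 A.
For r < R the Ampère–Maxwell law gives B(2πr) = μ₀ I_d (r²/R²), so B = μ₀ I_d r/(2πR²) = (4π×10^-7)(0.05434)(0.0522)/(2π·0.0879²) = 7.34×10^-8 T.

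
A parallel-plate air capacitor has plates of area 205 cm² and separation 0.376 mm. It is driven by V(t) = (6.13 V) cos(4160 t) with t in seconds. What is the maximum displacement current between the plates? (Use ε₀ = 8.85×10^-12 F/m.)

1.23×10^-5 A

C = ε₀A/d = (8.85×10^-12)(0.0205)/(3.76×10^-4) = 4.825×10^-10 F; ω = 4160 rad/s.
I_d = C dV/dt, so |I_d|_max = C V₀ ω = (4.825×10^-10)(6.13)(4160) = 1.23×10^-5 A.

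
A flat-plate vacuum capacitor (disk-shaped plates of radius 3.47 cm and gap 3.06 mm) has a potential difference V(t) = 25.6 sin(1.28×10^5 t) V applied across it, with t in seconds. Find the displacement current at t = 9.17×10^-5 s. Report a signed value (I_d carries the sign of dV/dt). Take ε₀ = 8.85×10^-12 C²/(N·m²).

2.42×10^-5 A

dV/dt = (25.6)(1.28×10^5)·cos(11.7376) = 2.214×10^6 V/s.
I_d = C dV/dt with C = ε₀A/d = (8.85×10^-12)(3.783×10^-3)/(3.06×10^-3) = 1.094×10^-11 F, so I_d = (1.094×10^-11)(2.214×10^6) = 2.42×10^-5 A.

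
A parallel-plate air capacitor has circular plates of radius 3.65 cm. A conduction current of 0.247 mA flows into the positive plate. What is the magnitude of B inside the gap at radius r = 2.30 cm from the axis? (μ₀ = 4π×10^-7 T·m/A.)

8.53×10^-10 T

No conduction current crosses the gap, so I_d there equals the 2.47×10^-4 A in the leads.
∮B·dl = μ₀ I_d,enc with I_d,enc = I_d r²/R² = 9.808×10^-5 A; so B = μ₀ I_d,enc/(2πr) = 8.53×10^-10 T.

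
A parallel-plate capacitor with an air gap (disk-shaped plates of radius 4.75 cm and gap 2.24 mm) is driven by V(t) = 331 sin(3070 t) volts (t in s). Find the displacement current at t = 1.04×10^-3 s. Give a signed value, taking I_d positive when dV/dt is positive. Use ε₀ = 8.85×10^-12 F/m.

dE/dt = (V₀ω/d)·cos(ωt) with ωt = 3.1928 rad: (331)(3070)(-0.9987)/(2.24×10^-3) = -4.531×10^8 V/(m·s).
I_d = ε₀ A dE/dt = (8.85×10^-12)(7.088×10^-3)(-4.531×10^8) = -2.84×10^-5 A.

-2.84×10^-5 A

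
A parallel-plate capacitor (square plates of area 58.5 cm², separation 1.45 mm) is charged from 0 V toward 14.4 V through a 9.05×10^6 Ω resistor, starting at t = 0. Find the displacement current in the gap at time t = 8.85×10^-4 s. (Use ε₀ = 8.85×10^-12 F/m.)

C = ε₀A/d = (8.85×10^-12)(5.85×10^-3)/(1.45×10^-3) = 3.571×10^-11 F, so τ = RC = 3.232×10^-4 s.
The conduction current is I(t) = (V₀/R) e^(−t/τ), and the displacement current between the plates equals it.
t/τ = 2.738; I_d = (14.4/9.05×10^6) · e^(−2.738) = (1.591×10^-6)(0.06470) = 1.03×10^-7 A.

1.03×10^-7 A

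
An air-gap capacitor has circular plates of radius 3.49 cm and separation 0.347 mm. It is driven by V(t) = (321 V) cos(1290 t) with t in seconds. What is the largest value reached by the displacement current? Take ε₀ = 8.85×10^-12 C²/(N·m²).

C = ε₀A/d = (8.85×10^-12)(3.826×10^-3)/(3.47×10^-4) = 9.758×10^-11 F; ω = 1290 rad/s.
I_d = C dV/dt, so |I_d|_max = C V₀ ω = (9.758×10^-11)(321)(1290) = 4.04×10^-5 A.

4.04×10^-5 A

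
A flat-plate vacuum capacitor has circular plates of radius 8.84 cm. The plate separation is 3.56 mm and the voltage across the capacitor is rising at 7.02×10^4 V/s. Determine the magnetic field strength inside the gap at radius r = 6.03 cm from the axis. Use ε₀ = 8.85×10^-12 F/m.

dE/dt = (dV/dt)/d = 1.972×10^7 V/(m·s); I_d = ε₀(πR²)(dE/dt) = (8.85×10^-12)(0.02455)(1.972×10^7) = 4.285×10^-6 A.
∮B·dl = μ₀ I_d,enc with I_d,enc = I_d r²/R² = 1.994×10^-6 A; so B = μ₀ I_d,enc/(2πr) = 6.61×10^-12 T.

6.61×10^-12 T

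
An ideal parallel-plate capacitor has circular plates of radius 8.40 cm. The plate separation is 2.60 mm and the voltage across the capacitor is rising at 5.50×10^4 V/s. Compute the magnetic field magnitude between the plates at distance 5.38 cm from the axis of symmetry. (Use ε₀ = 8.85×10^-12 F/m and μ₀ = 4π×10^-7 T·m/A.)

6.33×10^-12 T

I_d = C dV/dt with C = ε₀πR²/d = 7.546×10^-11 F, so I_d = (7.546×10^-11)(5.50×10^4) = 4.150×10^-6 A.
An Ampèrian loop of radius r encloses a fraction (r/R)² of I_d. Then B·2πr = μ₀ I_d (r/R)², giving B = μ₀ I_d r/(2πR²) = 6.33×10^-12 T.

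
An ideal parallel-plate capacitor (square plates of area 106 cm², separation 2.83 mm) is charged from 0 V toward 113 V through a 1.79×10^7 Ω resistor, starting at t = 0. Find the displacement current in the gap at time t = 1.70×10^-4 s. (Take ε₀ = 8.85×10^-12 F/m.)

With C = ε₀A/d = (8.85×10^-12)(0.0106)/(2.83×10^-3) = 3.315×10^-11 F, the time constant is τ = RC = 5.934×10^-4 s, so t/τ = 0.2865 and e^(−t/τ) = 0.7509.
I_d = I_cond = (V₀/R) e^(−t/τ) = (6.313×10^-6)(0.7509) = 4.74×10^-6 A.

4.74×10^-6 A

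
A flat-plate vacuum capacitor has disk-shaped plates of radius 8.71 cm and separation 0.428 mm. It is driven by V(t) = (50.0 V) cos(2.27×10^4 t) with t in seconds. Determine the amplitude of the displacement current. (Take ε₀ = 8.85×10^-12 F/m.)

(dE/dt)_max = V₀ω/d = 2.652×10^9 V/(m·s); ω = 2.27×10^4 rad/s.
I_d,max = ε₀ A (dE/dt)_max = (8.85×10^-12)(0.02383)(2.652×10^9) = 5.59×10^-4 A.

5.59×10^-4 A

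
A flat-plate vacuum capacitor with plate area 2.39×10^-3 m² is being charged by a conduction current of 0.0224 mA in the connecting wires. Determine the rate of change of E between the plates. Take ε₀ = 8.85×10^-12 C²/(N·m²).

The displacement current between the plates equals the conduction current, I_d = 0.0224 mA.
Since I_d = ε₀ A dE/dt, dE/dt = I_d/(ε₀A) = (2.24×10^-5)/((8.85×10^-12)(2.39×10^-3)) = 1.06×10^9 V/(m·s).

1.06×10^9 V/(m·s)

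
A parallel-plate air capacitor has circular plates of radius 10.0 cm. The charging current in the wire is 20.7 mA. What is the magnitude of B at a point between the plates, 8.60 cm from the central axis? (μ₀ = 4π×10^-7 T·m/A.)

3.56×10^-8 T

Between the plates the displacement current equals the wire current: I_d = 20.7 mA = 0.0207 A.
An Ampèrian loop of radius r encloses a fraction (r/R)² of I_d. Then B·2πr = μ₀ I_d (r/R)², giving B = μ₀ I_d r/(2πR²) = 3.56×10^-8 T.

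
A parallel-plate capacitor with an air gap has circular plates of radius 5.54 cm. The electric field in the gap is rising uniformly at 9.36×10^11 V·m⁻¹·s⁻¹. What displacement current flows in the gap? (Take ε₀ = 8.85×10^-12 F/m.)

0.0799 A

The displacement current is ε₀ times dΦ_E/dt = ε₀ A dE/dt = (8.85×10^-12)(9.642×10^-3)(9.36×10^11) = 0.0799 A.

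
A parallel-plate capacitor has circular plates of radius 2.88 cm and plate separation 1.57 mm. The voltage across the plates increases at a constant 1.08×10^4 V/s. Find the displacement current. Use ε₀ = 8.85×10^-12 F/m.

C = ε₀A/d = (8.85×10^-12)(2.606×10^-3)/(1.57×10^-3) = 1.469×10^-11 F.
I_d = C dV/dt = (1.469×10^-11)(1.08×10^4) = 1.59×10^-7 A.

1.59×10^-7 A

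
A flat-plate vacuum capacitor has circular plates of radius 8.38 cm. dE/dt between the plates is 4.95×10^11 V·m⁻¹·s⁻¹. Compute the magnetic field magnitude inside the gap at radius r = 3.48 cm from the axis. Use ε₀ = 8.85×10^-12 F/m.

Total displacement current: I_d = ε₀(πR²)(dE/dt) = (8.85×10^-12)(0.02206)(4.95×10^11) = 0.09664 A.
An Ampèrian loop of radius r encloses a fraction (r/R)² of I_d. Then B·2πr = μ₀ I_d (r/R)², giving B = μ₀ I_d r/(2πR²) = 9.58×10^-8 T.

9.58×10^-8 T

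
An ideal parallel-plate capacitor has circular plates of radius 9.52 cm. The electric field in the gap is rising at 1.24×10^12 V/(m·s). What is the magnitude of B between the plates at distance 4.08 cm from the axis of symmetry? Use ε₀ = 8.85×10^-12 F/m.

2.81×10^-7 T

Total displacement current: I_d = ε₀(πR²)(dE/dt) = (8.85×10^-12)(0.02847)(1.24×10^12) = 0.3124 A.
∮B·dl = μ₀ I_d,enc with I_d,enc = I_d r²/R² = 0.05738 A; so B = μ₀ I_d,enc/(2πr) = 2.81×10^-7 T.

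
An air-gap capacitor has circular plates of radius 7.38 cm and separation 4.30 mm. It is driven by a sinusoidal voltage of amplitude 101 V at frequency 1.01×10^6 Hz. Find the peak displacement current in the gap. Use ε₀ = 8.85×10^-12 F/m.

0.0226 A

(dE/dt)_max = V₀ω/d = 1.491×10^11 V/(m·s); ω = 2πf = 6.346×10^6 rad/s.
I_d,max = ε₀ A (dE/dt)_max = (8.85×10^-12)(0.01711)(1.491×10^11) = 0.0226 A.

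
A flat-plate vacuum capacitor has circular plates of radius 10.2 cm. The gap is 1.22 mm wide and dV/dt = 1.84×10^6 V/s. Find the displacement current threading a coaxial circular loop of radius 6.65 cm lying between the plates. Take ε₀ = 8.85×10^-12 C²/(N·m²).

1.85×10^-4 A

I_d = C dV/dt with C = ε₀πR²/d = 2.371×10^-10 F, so I_d = (2.371×10^-10)(1.84×10^6) = 4.363×10^-4 A.
Since J_d is uniform, the enclosed fraction is (r/R)² = 0.4251, giving I_d,enc = 1.85×10^-4 A.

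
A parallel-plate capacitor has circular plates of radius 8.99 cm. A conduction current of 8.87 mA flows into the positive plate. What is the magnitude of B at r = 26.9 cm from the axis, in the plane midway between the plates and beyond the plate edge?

No conduction current crosses the gap, so I_d there equals the 8.87×10^-3 A in the leads.
With r > R the enclosed displacement current is the full I_d; B = μ₀ I_d / (2πr) = 6.59×10^-9 T.

6.59×10^-9 T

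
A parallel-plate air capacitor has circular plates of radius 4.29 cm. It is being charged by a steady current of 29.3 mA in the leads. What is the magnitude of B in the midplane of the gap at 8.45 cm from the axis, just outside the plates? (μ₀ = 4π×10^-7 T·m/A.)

6.93×10^-8 T

Between the plates the displacement current equals the wire current: I_d = 29.3 mA = 0.0293 A.
Outside the plates the loop encloses all of I_d, so B·2πr = μ₀ I_d and B = 6.93×10^-8 T.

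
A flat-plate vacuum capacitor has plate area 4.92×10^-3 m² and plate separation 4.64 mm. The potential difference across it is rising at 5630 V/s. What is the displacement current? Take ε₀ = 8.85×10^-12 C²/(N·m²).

5.28×10^-8 A

The displacement current equals the charging current C dV/dt. With C = ε₀A/d = (8.85×10^-12)(4.92×10^-3)/(4.64×10^-3) = 9.384×10^-12 F, I_d = (9.384×10^-12)(5630) = 5.28×10^-8 A.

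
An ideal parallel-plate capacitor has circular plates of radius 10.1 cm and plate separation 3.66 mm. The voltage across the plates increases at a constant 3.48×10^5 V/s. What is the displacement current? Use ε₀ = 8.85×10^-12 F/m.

The field between the plates is E = V/d, so dE/dt = (3.48×10^5)/(3.66×10^-3 m) = 9.508×10^7 V/(m·s).
I_d = ε₀ A (dE/dt) = (8.85×10^-12)(0.03205)(9.508×10^7) = 2.70×10^-5 A.

2.70×10^-5 A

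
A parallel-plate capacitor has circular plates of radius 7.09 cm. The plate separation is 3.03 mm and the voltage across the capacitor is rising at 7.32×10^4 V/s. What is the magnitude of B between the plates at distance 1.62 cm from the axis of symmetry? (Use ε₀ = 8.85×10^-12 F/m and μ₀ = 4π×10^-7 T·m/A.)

2.18×10^-12 T

dE/dt = (dV/dt)/d = 2.416×10^7 V/(m·s); I_d = ε₀(πR²)(dE/dt) = (8.85×10^-12)(0.01579)(2.416×10^7) = 3.376×10^-6 A.
For r < R the Ampère–Maxwell law gives B(2πr) = μ₀ I_d (r²/R²), so B = μ₀ I_d r/(2πR²) = (4π×10^-7)(3.376×10^-6)(0.0162)/(2π·0.0709²) = 2.18×10^-12 T.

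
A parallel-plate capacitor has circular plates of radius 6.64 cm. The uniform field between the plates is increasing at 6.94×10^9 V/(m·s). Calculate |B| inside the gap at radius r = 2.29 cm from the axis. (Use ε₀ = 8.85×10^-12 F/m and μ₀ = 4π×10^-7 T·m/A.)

8.84×10^-10 T

Total displacement current: I_d = ε₀(πR²)(dE/dt) = (8.85×10^-12)(0.01385)(6.94×10^9) = 8.507×10^-4 A.
An Ampèrian loop of radius r encloses a fraction (r/R)² of I_d. Then B·2πr = μ₀ I_d (r/R)², giving B = μ₀ I_d r/(2πR²) = 8.84×10^-10 T.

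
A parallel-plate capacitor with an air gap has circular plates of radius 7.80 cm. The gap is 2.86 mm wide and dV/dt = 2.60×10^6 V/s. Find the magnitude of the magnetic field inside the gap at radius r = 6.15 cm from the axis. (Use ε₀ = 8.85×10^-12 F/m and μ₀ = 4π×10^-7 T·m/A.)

I_d = C dV/dt with C = ε₀πR²/d = 5.913×10^-11 F, so I_d = (5.913×10^-11)(2.60×10^6) = 1.537×10^-4 A.
An Ampèrian loop of radius r encloses a fraction (r/R)² of I_d. Then B·2πr = μ₀ I_d (r/R)², giving B = μ₀ I_d r/(2πR²) = 3.11×10^-10 T.

3.11×10^-10 T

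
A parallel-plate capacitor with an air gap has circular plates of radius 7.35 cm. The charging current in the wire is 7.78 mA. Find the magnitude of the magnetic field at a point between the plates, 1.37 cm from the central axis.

3.95×10^-9 T

By continuity the displacement current in the gap matches the conduction current: I_d = 7.78×10^-3 A.
∮B·dl = μ₀ I_d,enc with I_d,enc = I_d r²/R² = 2.703×10^-4 A; so B = μ₀ I_d,enc/(2πr) = 3.95×10^-9 T.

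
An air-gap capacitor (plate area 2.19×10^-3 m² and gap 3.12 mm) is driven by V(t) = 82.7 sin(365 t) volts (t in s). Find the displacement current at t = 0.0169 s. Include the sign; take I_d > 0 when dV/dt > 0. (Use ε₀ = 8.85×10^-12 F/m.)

C = ε₀A/d = (8.85×10^-12)(2.19×10^-3)/(3.12×10^-3) = 6.212×10^-12 F. dV/dt = V₀ω·cos(ωt); at ωt = 6.1685 rad this factor is 0.9934.
I_d = C dV/dt = (6.212×10^-12)(82.7)(365)(0.9934) = 1.86×10^-7 A.

1.86×10^-7 A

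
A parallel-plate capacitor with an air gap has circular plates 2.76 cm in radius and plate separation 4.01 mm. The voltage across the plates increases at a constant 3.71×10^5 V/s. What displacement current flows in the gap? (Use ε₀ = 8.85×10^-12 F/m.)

1.96×10^-6 A

C = ε₀A/d = (8.85×10^-12)(2.393×10^-3)/(4.01×10^-3) = 5.281×10^-12 F.
I_d = C dV/dt = (5.281×10^-12)(3.71×10^5) = 1.96×10^-6 A.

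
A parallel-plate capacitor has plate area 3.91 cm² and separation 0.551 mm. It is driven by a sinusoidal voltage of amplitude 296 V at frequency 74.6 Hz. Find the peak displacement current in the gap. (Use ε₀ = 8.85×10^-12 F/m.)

8.71×10^-7 A

(dE/dt)_max = V₀ω/d = 2.518×10^8 V/(m·s); ω = 2πf = 468.7 rad/s.
I_d,max = ε₀ A (dE/dt)_max = (8.85×10^-12)(3.91×10^-4)(2.518×10^8) = 8.71×10^-7 A.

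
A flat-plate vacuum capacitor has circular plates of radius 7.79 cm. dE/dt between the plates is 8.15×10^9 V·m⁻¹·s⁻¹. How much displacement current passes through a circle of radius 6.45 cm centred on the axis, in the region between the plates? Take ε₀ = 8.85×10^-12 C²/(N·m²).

9.43×10^-4 A

Total displacement current: I_d = ε₀(πR²)(dE/dt) = (8.85×10^-12)(0.01906)(8.15×10^9) = 1.375×10^-3 A.
The field is uniform, so I_d,enc = I_d (r/R)² = (1.375×10^-3)(6.45/7.79)² = 9.43×10^-4 A.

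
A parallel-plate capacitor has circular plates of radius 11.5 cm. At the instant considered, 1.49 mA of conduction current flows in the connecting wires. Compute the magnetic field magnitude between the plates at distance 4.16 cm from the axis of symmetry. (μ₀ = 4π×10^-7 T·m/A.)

Between the plates the displacement current equals the wire current: I_d = 1.49 mA = 1.49×10^-3 A.
For r < R the Ampère–Maxwell law gives B(2πr) = μ₀ I_d (r²/R²), so B = μ₀ I_d r/(2πR²) = (4π×10^-7)(1.49×10^-3)(0.0416)/(2π·0.115²) = 9.37×10^-10 T.

9.37×10^-10 T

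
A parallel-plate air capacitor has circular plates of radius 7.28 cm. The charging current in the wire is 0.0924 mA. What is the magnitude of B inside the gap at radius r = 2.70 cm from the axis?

9.41×10^-11 T

No conduction current crosses the gap, so I_d there equals the 9.24×10^-5 A in the leads.
∮B·dl = μ₀ I_d,enc with I_d,enc = I_d r²/R² = 1.271×10^-5 A; so B = μ₀ I_d,enc/(2πr) = 9.41×10^-11 T.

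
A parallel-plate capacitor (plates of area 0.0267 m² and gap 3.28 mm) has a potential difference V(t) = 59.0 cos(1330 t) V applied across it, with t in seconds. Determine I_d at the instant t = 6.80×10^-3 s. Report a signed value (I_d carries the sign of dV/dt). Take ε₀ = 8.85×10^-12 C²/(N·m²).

-2.10×10^-6 A

C = ε₀A/d = (8.85×10^-12)(0.0267)/(3.28×10^-3) = 7.204×10^-11 F. dV/dt = V₀ω·−sin(ωt); at ωt = 9.044 rad this factor is -0.3716.
I_d = C dV/dt = (7.204×10^-11)(59.0)(1330)(-0.3716) = -2.10×10^-6 A.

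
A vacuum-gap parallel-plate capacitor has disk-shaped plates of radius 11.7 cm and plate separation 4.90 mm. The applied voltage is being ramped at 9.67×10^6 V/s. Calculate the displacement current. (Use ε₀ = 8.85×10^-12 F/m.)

7.51×10^-4 A

The displacement current equals the charging current C dV/dt. With C = ε₀A/d = (8.85×10^-12)(0.04301)/(4.90×10^-3) = 7.768×10^-11 F, I_d = (7.768×10^-11)(9.67×10^6) = 7.51×10^-4 A.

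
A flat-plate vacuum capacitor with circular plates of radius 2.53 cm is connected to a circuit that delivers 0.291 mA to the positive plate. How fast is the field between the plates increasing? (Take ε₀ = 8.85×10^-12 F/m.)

Charge continuity gives I_d = I = 2.91×10^-4 A between the plates.
Inverting I_d = ε₀ A dE/dt gives dE/dt = 2.91×10^-4 / (8.85×10^-12 · 2.011×10^-3) = 1.64×10^10 V/(m·s).

1.64×10^10 V/(m·s)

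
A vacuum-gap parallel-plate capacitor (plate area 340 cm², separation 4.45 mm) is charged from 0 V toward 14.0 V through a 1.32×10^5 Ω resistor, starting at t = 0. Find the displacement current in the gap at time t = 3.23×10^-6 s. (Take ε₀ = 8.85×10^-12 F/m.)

7.39×10^-5 A

C = ε₀A/d = (8.85×10^-12)(0.0340)/(4.45×10^-3) = 6.762×10^-11 F, so τ = RC = 8.926×10^-6 s.
The conduction current is I(t) = (V₀/R) e^(−t/τ), and the displacement current between the plates equals it.
t/τ = 0.3619; I_d = (14.0/1.32×10^5) · e^(−0.3619) = (1.061×10^-4)(0.6964) = 7.39×10^-5 A.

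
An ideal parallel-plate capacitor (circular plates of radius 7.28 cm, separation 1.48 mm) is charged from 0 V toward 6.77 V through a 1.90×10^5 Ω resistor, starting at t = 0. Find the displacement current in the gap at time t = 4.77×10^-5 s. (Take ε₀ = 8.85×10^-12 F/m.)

C = ε₀A/d = (8.85×10^-12)(0.01665)/(1.48×10^-3) = 9.956×10^-11 F and τ = RC = 1.892×10^-5 s. I_d in the gap equals the RC charging current.
I_d(t) = (V₀/R) e^(−t/τ) = 3.563×10^-5 · e^(−2.521) = 2.86×10^-6 A.

2.86×10^-6 A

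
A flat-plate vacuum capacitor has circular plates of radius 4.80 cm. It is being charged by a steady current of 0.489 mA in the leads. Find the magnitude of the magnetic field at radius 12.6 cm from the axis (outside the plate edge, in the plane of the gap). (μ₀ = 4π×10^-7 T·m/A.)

By continuity the displacement current in the gap matches the conduction current: I_d = 4.89×10^-4 A.
Outside the plates the loop encloses all of I_d, so B·2πr = μ₀ I_d and B = 7.76×10^-10 T.

7.76×10^-10 T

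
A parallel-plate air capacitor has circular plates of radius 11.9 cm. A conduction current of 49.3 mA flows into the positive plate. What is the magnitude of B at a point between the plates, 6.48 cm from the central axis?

No conduction current crosses the gap, so I_d there equals the 0.0493 A in the leads.
For r < R the Ampère–Maxwell law gives B(2πr) = μ₀ I_d (r²/R²), so B = μ₀ I_d r/(2πR²) = (4π×10^-7)(0.0493)(0.0648)/(2π·0.119²) = 4.51×10^-8 T.

4.51×10^-8 T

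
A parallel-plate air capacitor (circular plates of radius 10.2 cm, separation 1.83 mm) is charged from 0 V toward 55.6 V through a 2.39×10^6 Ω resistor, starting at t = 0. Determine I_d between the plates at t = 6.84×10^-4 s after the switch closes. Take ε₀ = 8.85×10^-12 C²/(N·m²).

With C = ε₀A/d = (8.85×10^-12)(0.03269)/(1.83×10^-3) = 1.581×10^-10 F, the time constant is τ = RC = 3.779×10^-4 s, so t/τ = 1.810 and e^(−t/τ) = 0.1637.
I_d = I_cond = (V₀/R) e^(−t/τ) = (2.326×10^-5)(0.1637) = 3.81×10^-6 A.

3.81×10^-6 A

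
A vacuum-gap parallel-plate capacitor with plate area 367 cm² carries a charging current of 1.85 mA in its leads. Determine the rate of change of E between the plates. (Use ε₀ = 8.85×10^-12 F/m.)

5.70×10^9 V/(m·s)

The displacement current between the plates equals the conduction current, I_d = 1.85 mA.
Since I_d = ε₀ A dE/dt, dE/dt = I_d/(ε₀A) = (1.85×10^-3)/((8.85×10^-12)(0.0367)) = 5.70×10^9 V/(m·s).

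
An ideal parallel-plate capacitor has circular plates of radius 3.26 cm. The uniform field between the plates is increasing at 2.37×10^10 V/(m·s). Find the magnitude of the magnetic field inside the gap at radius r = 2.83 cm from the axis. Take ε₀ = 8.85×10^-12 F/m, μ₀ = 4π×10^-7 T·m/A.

Through the whole plate area (πR² = 3.339×10^-3 m²), I_d = ε₀ πR² dE/dt = 7.003×10^-4 A.
An Ampèrian loop of radius r encloses a fraction (r/R)² of I_d. Then B·2πr = μ₀ I_d (r/R)², giving B = μ₀ I_d r/(2πR²) = 3.73×10^-9 T.

3.73×10^-9 T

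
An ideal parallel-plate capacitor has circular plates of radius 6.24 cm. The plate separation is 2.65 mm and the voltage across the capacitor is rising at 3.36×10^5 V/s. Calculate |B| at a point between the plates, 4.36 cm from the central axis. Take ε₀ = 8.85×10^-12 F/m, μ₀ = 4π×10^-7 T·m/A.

3.07×10^-11 T

I_d = C dV/dt with C = ε₀πR²/d = 4.084×10^-11 F, so I_d = (4.084×10^-11)(3.36×10^5) = 1.372×10^-5 A.
∮B·dl = μ₀ I_d,enc with I_d,enc = I_d r²/R² = 6.698×10^-6 A; so B = μ₀ I_d,enc/(2πr) = 3.07×10^-11 T.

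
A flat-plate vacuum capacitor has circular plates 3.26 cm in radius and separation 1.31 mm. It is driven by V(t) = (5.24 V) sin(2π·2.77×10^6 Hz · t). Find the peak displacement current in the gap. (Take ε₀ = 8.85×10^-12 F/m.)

2.06×10^-3 A

The displacement current equals the conduction current C dV/dt, which peaks at C V₀ ω.
With C = ε₀A/d = (8.85×10^-12)(3.339×10^-3)/(1.31×10^-3) = 2.256×10^-11 F and ω = 2πf = 1.740×10^7 rad/s, I_d,max = (2.256×10^-11)(5.24)(1.740×10^7) = 2.06×10^-3 A.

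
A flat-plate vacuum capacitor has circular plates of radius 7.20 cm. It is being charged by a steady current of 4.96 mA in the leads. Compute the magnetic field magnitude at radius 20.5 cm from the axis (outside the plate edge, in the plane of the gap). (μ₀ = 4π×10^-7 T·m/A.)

4.84×10^-9 T

Between the plates the displacement current equals the wire current: I_d = 4.96 mA = 4.96×10^-3 A.
With r > R the enclosed displacement current is the full I_d; B = μ₀ I_d / (2πr) = 4.84×10^-9 T.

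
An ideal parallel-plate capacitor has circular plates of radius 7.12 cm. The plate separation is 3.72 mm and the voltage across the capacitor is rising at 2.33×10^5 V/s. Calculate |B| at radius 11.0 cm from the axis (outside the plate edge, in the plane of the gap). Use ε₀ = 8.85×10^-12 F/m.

1.61×10^-11 T

dE/dt = (dV/dt)/d = 6.263×10^7 V/(m·s); I_d = ε₀(πR²)(dE/dt) = (8.85×10^-12)(0.01593)(6.263×10^7) = 8.830×10^-6 A.
For r ≥ R the full I_d is enclosed: B = μ₀ I_d/(2πr) = (4π×10^-7)(8.830×10^-6)/(2π·0.110) = 1.61×10^-11 T.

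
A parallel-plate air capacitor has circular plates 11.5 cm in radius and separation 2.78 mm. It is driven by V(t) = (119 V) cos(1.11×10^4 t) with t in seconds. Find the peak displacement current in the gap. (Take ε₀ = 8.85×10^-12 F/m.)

C = ε₀A/d = (8.85×10^-12)(0.04155)/(2.78×10^-3) = 1.323×10^-10 F; ω = 1.11×10^4 rad/s.
I_d = C dV/dt, so |I_d|_max = C V₀ ω = (1.323×10^-10)(119)(1.11×10^4) = 1.75×10^-4 A.

1.75×10^-4 A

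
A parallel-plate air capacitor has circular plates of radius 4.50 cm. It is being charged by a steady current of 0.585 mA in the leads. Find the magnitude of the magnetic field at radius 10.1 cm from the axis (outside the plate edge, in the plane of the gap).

1.16×10^-9 T

No conduction current crosses the gap, so I_d there equals the 5.85×10^-4 A in the leads.
With r > R the enclosed displacement current is the full I_d; B = μ₀ I_d / (2πr) = 1.16×10^-9 T.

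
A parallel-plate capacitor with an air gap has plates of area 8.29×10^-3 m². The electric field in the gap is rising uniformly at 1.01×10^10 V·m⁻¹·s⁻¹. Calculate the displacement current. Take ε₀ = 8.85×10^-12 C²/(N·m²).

7.41×10^-4 A

With a uniform field, Φ_E = EA, so I_d = ε₀ A dE/dt = 7.41×10^-4 A.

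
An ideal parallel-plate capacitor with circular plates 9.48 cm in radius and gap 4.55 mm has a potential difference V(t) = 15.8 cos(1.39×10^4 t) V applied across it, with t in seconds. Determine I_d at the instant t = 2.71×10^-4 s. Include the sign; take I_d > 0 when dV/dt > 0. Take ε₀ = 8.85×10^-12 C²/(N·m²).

dE/dt = (V₀ω/d)·−sin(ωt) with ωt = 3.7669 rad: (15.8)(1.39×10^4)(0.5853)/(4.55×10^-3) = 2.825×10^7 V/(m·s).
I_d = ε₀ A dE/dt = (8.85×10^-12)(0.02823)(2.825×10^7) = 7.06×10^-6 A.

7.06×10^-6 A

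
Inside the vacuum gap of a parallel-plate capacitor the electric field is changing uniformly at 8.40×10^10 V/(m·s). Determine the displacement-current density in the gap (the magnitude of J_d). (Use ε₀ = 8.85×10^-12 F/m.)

0.743 A/m²

The displacement-current density is ε₀ ∂E/∂t = (8.85×10^-12)(8.40×10^10) = 0.743 A/m².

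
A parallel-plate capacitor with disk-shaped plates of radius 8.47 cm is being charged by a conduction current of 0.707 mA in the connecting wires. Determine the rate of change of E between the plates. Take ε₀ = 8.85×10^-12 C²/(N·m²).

Charge continuity gives I_d = I = 7.07×10^-4 A between the plates.
Then dE/dt = I_d/(ε₀A) = 3.54×10^9 V/(m·s).

3.54×10^9 V/(m·s)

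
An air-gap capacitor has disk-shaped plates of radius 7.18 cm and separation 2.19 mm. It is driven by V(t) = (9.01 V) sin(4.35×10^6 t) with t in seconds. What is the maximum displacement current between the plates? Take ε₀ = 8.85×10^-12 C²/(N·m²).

The displacement current equals the conduction current C dV/dt, which peaks at C V₀ ω.
With C = ε₀A/d = (8.85×10^-12)(0.01620)/(2.19×10^-3) = 6.547×10^-11 F and ω = 4.35×10^6 rad/s, I_d,max = (6.547×10^-11)(9.01)(4.35×10^6) = 2.57×10^-3 A.

2.57×10^-3 A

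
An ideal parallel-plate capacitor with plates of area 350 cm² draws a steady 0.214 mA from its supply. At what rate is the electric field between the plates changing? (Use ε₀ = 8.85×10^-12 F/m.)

By continuity, I_d in the gap equals the 0.214 mA flowing in the wire.
Then dE/dt = I_d/(ε₀A) = 6.91×10^8 V/(m·s).

6.91×10^8 V/(m·s)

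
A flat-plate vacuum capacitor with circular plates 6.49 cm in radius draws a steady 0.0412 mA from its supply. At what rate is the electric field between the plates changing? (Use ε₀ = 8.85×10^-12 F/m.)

3.52×10^8 V/(m·s)

The displacement current between the plates equals the conduction current, I_d = 0.0412 mA.
Since I_d = ε₀ A dE/dt, dE/dt = I_d/(ε₀A) = (4.12×10^-5)/((8.85×10^-12)(0.01323)) = 3.52×10^8 V/(m·s).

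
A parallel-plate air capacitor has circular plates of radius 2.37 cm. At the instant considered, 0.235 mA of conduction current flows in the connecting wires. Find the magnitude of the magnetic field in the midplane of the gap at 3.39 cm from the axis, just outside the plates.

No conduction current crosses the gap, so I_d there equals the 2.35×10^-4 A in the leads.
For r ≥ R the full I_d is enclosed: B = μ₀ I_d/(2πr) = (4π×10^-7)(2.35×10^-4)/(2π·0.0339) = 1.39×10^-9 T.

1.39×10^-9 T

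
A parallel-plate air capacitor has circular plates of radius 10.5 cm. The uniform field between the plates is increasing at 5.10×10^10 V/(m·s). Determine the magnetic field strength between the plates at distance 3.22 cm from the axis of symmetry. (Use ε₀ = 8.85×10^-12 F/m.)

I_d = ε₀ dΦ_E/dt = ε₀ πR² (dE/dt) = (8.85×10^-12)(0.03464)(5.10×10^10) = 0.01563 A through the full plate area.
For r < R the Ampère–Maxwell law gives B(2πr) = μ₀ I_d (r²/R²), so B = μ₀ I_d r/(2πR²) = (4π×10^-7)(0.01563)(0.0322)/(2π·0.105²) = 9.13×10^-9 T.

9.13×10^-9 T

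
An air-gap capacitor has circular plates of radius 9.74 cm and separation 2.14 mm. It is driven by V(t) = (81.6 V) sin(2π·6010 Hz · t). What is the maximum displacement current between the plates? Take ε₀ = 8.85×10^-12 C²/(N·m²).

C = ε₀A/d = (8.85×10^-12)(0.02980)/(2.14×10^-3) = 1.232×10^-10 F; ω = 2πf = 3.776×10^4 rad/s.
I_d = C dV/dt, so |I_d|_max = C V₀ ω = (1.232×10^-10)(81.6)(3.776×10^4) = 3.80×10^-4 A.

3.80×10^-4 A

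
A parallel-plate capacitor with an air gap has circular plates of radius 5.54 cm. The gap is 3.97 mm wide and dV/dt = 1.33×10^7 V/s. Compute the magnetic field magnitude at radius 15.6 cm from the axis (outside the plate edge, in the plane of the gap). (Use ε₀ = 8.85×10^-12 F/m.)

With E = V/d, dE/dt = 3.350×10^9 V/(m·s) and πR² = 9.642×10^-3 m², giving I_d = ε₀ πR² dE/dt = 2.859×10^-4 A.
Outside the plates the loop encloses all of I_d, so B·2πr = μ₀ I_d and B = 3.67×10^-10 T.

3.67×10^-10 T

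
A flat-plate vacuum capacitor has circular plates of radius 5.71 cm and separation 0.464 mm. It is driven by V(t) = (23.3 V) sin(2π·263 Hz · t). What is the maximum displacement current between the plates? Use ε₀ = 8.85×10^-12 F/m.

7.52×10^-6 A

C = ε₀A/d = (8.85×10^-12)(0.01024)/(4.64×10^-4) = 1.953×10^-10 F; ω = 2πf = 1652 rad/s.
I_d = C dV/dt, so |I_d|_max = C V₀ ω = (1.953×10^-10)(23.3)(1652) = 7.52×10^-6 A.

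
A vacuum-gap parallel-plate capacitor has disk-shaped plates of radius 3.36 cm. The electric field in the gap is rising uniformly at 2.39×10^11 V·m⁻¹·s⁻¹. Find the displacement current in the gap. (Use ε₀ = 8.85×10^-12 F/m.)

7.50×10^-3 A

The displacement current is ε₀ times dΦ_E/dt = ε₀ A dE/dt = (8.85×10^-12)(3.547×10^-3)(2.39×10^11) = 7.50×10^-3 A.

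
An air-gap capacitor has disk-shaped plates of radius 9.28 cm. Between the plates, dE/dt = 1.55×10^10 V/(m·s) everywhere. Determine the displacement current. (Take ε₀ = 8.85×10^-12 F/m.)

The displacement current is ε₀ times dΦ_E/dt = ε₀ A dE/dt = (8.85×10^-12)(0.02705)(1.55×10^10) = 3.71×10^-3 A.

3.71×10^-3 A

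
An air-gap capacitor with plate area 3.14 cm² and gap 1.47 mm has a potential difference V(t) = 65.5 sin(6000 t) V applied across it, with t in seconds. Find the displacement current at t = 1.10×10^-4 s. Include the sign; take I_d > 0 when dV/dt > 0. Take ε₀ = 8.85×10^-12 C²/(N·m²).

C = ε₀A/d = (8.85×10^-12)(3.14×10^-4)/(1.47×10^-3) = 1.890×10^-12 F. dV/dt = V₀ω·cos(ωt); at ωt = 0.66 rad this factor is 0.7900.
I_d = C dV/dt = (1.890×10^-12)(65.5)(6000)(0.7900) = 5.87×10^-7 A.

5.87×10^-7 A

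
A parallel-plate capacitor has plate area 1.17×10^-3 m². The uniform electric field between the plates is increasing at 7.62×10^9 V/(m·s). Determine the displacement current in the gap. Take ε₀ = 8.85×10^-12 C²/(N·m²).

7.89×10^-5 A

I_d = ε₀ A (dE/dt) = (8.85×10^-12)(1.17×10^-3 m²)(7.62×10^9) = 7.89×10^-5 A.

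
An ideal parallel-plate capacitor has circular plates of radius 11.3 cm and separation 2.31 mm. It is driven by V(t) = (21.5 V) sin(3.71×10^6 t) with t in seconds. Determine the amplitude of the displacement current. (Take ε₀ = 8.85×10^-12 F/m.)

C = ε₀A/d = (8.85×10^-12)(0.04011)/(2.31×10^-3) = 1.537×10^-10 F; ω = 3.71×10^6 rad/s.
I_d = C dV/dt, so |I_d|_max = C V₀ ω = (1.537×10^-10)(21.5)(3.71×10^6) = 0.0123 A.

0.0123 A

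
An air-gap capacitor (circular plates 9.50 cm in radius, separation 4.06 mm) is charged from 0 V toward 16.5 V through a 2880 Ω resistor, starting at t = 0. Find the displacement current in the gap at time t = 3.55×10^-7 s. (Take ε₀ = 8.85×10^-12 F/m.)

With C = ε₀A/d = (8.85×10^-12)(0.02835)/(4.06×10^-3) = 6.180×10^-11 F, the time constant is τ = RC = 1.780×10^-7 s, so t/τ = 1.994 and e^(−t/τ) = 0.1361.
I_d = I_cond = (V₀/R) e^(−t/τ) = (5.729×10^-3)(0.1361) = 7.80×10^-4 A.

7.80×10^-4 A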